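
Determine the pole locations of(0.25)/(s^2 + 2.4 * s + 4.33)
Set denominator = 0: s^2 + 2.4*s + 4.33 = 0 → Poles: -1.2 + 1.7j, -1.2 - 1.7j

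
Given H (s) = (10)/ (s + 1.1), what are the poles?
Set denominator = 0: s + 1.1 = 0 → Poles: -1.1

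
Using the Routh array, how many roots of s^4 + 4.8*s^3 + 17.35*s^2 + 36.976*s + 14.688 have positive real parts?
Routh array:
s^4: [1, 17.35, 14.688]; s^3: [4.8, 36.976]; s^2: [9.64667, 14.688]; s^1: [29.6675]; s^0: [14.688]
First column: [1, 4.8, 9.64667, 29.6675, 14.688]. Sign changes = RHP roots = 0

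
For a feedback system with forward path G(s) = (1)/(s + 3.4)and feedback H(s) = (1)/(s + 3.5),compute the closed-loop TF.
Closed-loop T = G/(1+GH).
Numerator: G_num * H_den = s + 3.5.
Denominator: G_den * H_den + G_num * H_num = (s^2 + 6.9*s + 11.9) + (1) = s^2 + 6.9*s + 12.9.
T(s) = (s + 3.5)/(s^2 + 6.9*s + 12.9)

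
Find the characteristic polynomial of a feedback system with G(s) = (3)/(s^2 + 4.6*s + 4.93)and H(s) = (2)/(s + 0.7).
Characteristic poly = G_den * H_den + G_num * H_num = (s^3 + 5.3*s^2 + 8.15*s + 3.451) + (6) = s^3 + 5.3*s^2 + 8.15*s + 9.451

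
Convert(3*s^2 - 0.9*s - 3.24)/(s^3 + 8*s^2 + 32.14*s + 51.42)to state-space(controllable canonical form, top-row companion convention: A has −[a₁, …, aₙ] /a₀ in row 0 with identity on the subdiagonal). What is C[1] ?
Reachable canonical form: C = numerator coefficients (right-aligned, zero-padded to length n).
num = 3*s^2 - 0.9*s - 3.24, C = [[3, -0.9, -3.24]].
C[1] = -0.9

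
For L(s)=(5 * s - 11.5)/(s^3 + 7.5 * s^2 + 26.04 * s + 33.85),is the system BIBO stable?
Denominator: s^3 + 7.5*s^2 + 26.04*s + 33.85 = (s + 2.5)(s^2 + 5*s + 13.54). Poles: -2.5, -2.5 + 2.7j, -2.5 - 2.7j. All Re(p)<0: Yes (stable)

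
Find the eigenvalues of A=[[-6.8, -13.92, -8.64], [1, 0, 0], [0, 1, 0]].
Eigenvalues solve det(λI - A) = 0.
Characteristic polynomial: λ^3 + 6.8*λ^2 + 13.92*λ + 8.64 = 0.
Factor: (λ + 3.6)(λ + 1.2)(λ + 2) = 0.
Roots: -1.2, -2, -3.6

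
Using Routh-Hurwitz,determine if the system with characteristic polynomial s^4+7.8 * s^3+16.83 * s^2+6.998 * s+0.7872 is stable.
Routh array:
s^4: [1, 16.83, 0.7872]; s^3: [7.8, 6.998]; s^2: [15.9328, 0.7872]; s^1: [6.61262]; s^0: [0.7872]
First column: [1, 7.8, 15.9328, 6.61262, 0.7872]. Sign changes = 0.
Yes, stable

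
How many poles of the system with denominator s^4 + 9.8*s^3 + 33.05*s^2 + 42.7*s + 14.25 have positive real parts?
s^4 + 9.8*s^3 + 33.05*s^2 + 42.7*s + 14.25 = (s + 0.5)(s + 2.5)(s + 3.8)(s + 3). Poles: -0.5, -2.5, -3, -3.8. RHP poles (Re>0): 0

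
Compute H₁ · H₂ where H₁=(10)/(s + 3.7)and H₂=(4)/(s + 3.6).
Series: H = H₁ · H₂ = (n₁·n₂)/(d₁·d₂).
Num: n₁·n₂ = 40. Den: d₁·d₂ = s^2 + 7.3*s + 13.32.
H(s) = (40)/(s^2 + 7.3*s + 13.32)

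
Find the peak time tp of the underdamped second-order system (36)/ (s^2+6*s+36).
Standard form: ωn²/(s²+2ζωn·s+ωn²) → ωn = 6, ζ = 0.5.
ωd = ωn·√(1-ζ²) = 6·√(1-0.5²) = 5.196.
tp = π/ωd = π/5.196 = 0.6046 s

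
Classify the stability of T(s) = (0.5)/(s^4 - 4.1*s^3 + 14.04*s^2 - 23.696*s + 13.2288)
Denominator: s^4 - 4.1*s^3 + 14.04*s^2 - 23.696*s + 13.2288 = (s - 1.2)(s - 1.3)(s^2 - 1.6*s + 8.48). Poles: 0.8 + 2.8j, 0.8 - 2.8j, 1.2, 1.3. Unstable (4 pole(s) in RHP)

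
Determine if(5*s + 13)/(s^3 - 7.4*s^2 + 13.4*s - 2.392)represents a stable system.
Denominator: s^3 - 7.4*s^2 + 13.4*s - 2.392 = (s - 4.6)(s - 2.6)(s - 0.2). Poles: 0.2, 2.6, 4.6. All Re(p)<0: No (unstable)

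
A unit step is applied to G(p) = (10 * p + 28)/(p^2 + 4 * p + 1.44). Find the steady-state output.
FVT: lim_{t→∞} y(t) = lim_{p→0} p*Y(p) where Y(p) = G(p)/p.
= lim_{p→0} G(p) = G(0) = num(0)/den(0) = 28/1.44 = 19.44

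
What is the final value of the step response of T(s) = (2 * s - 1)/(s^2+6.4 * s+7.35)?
FVT: lim_{t→∞} y(t) = lim_{s→0} s*Y(s) where Y(s) = T(s)/s.
= lim_{s→0} T(s) = T(0) = num(0)/den(0) = -1/7.35 = -0.1361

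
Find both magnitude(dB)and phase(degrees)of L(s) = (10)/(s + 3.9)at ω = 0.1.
Substitute s = j*0.1: L(j0.1) = 2.56242 - 0.065703j.
|L| = 20*log₁₀(sqrt(Re²+Im²)) = 8.18 dB.
∠L = atan2(Im, Re) = -1.47°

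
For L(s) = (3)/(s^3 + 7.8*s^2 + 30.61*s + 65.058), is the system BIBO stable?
Denominator: s^3 + 7.8*s^2 + 30.61*s + 65.058 = (s + 4.2)(s^2 + 3.6*s + 15.49). Poles: -1.8 + 3.5j, -1.8 - 3.5j, -4.2. All Re(p)<0: Yes (stable)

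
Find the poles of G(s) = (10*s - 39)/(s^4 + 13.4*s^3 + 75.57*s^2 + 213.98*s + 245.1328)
Set denominator = 0: s^4 + 13.4*s^3 + 75.57*s^2 + 213.98*s + 245.1328 = (s + 3.2)(s + 4.4)(s^2 + 5.8*s + 17.41) = 0 → Poles: -2.9 + 3j, -2.9 - 3j, -3.2, -4.4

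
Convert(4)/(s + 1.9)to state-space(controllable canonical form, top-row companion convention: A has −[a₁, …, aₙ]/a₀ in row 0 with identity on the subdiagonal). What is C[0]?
Reachable canonical form: C = numerator coefficients (right-aligned, zero-padded to length n).
num = 4, C = [[4]].
C[0] = 4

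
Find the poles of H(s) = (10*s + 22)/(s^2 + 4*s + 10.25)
Set denominator = 0: s^2 + 4*s + 10.25 = 0 → Poles: -2 + 2.5j, -2 - 2.5j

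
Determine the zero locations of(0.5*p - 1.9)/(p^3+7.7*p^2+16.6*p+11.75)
Set numerator = 0: 0.5*p - 1.9 = 0 → Zeros: 3.8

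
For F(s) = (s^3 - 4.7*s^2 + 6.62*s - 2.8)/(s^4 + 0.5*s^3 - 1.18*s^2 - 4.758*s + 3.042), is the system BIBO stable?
Denominator: s^4 + 0.5*s^3 - 1.18*s^2 - 4.758*s + 3.042 = (s - 1.5)(s - 0.6)(s^2 + 2.6*s + 3.38). Poles: -1.3 + 1.3j, -1.3 - 1.3j, 0.6, 1.5. All Re(p)<0: No (unstable)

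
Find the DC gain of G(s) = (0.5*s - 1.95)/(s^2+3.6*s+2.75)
DC gain = G(0) = num(0)/den(0) = -1.95/2.75 = -0.7091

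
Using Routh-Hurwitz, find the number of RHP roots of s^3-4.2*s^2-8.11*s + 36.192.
Routh array:
s^3: [1, -8.11]; s^2: [-4.2, 36.192]; s^1: [0.507143]; s^0: [36.192]
First column: [1, -4.2, 0.507143, 36.192]. Sign changes = RHP roots = 2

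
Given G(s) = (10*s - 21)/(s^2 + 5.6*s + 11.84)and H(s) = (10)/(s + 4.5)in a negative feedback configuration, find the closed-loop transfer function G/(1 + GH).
Closed-loop T = G/(1+GH).
Numerator: G_num * H_den = 10*s^2 + 24*s - 94.5.
Denominator: G_den * H_den + G_num * H_num = (s^3 + 10.1*s^2 + 37.04*s + 53.28) + (100*s - 210) = s^3 + 10.1*s^2 + 137.04*s - 156.72.
T(s) = (10*s^2 + 24*s - 94.5)/(s^3 + 10.1*s^2 + 137.04*s - 156.72)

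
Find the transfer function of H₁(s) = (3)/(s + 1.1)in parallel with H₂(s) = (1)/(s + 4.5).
Parallel: H = H₁ + H₂ = (n₁·d₂ + n₂·d₁)/(d₁·d₂).
n₁·d₂ = 3*s + 13.5. n₂·d₁ = s + 1.1. Sum = 4*s + 14.6. d₁·d₂ = s^2 + 5.6*s + 4.95.
H(s) = (4*s + 14.6)/(s^2 + 5.6*s + 4.95)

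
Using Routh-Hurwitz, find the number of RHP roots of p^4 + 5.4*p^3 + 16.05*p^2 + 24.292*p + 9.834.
Routh array:
p^4: [1, 16.05, 9.834]; p^3: [5.4, 24.292]; p^2: [11.5515, 9.834]; p^1: [19.6949]; p^0: [9.834]
First column: [1, 5.4, 11.5515, 19.6949, 9.834]. Sign changes = RHP roots = 0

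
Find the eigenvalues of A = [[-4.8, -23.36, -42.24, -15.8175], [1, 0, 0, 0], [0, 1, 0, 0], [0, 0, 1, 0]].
Eigenvalues solve det(λI - A) = 0.
Characteristic polynomial: λ^4 + 4.8*λ^3 + 23.36*λ^2 + 42.24*λ + 15.8175 = 0.
Factor: (λ + 1.9)(λ + 0.5)(λ^2 + 2.4*λ + 16.65) = 0.
Roots: -0.5, -1.2 + 3.9j, -1.2 - 3.9j, -1.9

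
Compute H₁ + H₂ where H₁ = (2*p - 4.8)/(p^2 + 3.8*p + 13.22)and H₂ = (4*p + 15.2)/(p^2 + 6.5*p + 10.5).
Parallel: H = H₁ + H₂ = (n₁·d₂ + n₂·d₁)/(d₁·d₂).
n₁·d₂ = 2*p^3 + 8.2*p^2 - 10.2*p - 50.4. n₂·d₁ = 4*p^3 + 30.4*p^2 + 110.64*p + 200.944. Sum = 6*p^3 + 38.6*p^2 + 100.44*p + 150.544. d₁·d₂ = p^4 + 10.3*p^3 + 48.42*p^2 + 125.83*p + 138.81.
H(p) = (6*p^3 + 38.6*p^2 + 100.44*p + 150.544)/(p^4 + 10.3*p^3 + 48.42*p^2 + 125.83*p + 138.81)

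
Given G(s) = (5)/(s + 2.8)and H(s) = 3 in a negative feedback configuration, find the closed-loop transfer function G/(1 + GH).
Closed-loop T = G/(1+GH).
Numerator: G_num * H_den = 5.
Denominator: G_den * H_den + G_num * H_num = (s + 2.8) + (15) = s + 17.8.
T(s) = (5)/(s + 17.8)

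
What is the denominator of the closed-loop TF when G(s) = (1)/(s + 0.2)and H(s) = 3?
Characteristic poly = G_den * H_den + G_num * H_num = (s + 0.2) + (3) = s + 3.2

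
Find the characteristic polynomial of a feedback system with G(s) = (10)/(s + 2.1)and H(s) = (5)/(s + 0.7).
Characteristic poly = G_den * H_den + G_num * H_num = (s^2 + 2.8*s + 1.47) + (50) = s^2 + 2.8*s + 51.47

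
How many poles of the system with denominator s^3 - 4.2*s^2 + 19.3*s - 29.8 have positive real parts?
s^3 - 4.2*s^2 + 19.3*s - 29.8 = (s - 2)(s^2 - 2.2*s + 14.9). Poles: 1.1 + 3.7j, 1.1 - 3.7j, 2. RHP poles (Re>0): 3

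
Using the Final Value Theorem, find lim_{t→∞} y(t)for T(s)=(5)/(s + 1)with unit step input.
FVT: lim_{t→∞} y(t) = lim_{s→0} s*Y(s) where Y(s) = T(s)/s.
= lim_{s→0} T(s) = T(0) = num(0)/den(0) = 5/1 = 5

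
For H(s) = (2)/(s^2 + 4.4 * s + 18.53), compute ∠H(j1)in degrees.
Substitute s = j*1: H(j1) = 0.107328 - 0.0269393j.
∠H(j1) = atan2(Im, Re) = atan2(-0.0269393, 0.107328) = -14.09°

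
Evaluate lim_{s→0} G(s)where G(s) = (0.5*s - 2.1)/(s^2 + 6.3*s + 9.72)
DC gain = G(0) = num(0)/den(0) = -2.1/9.72 = -0.216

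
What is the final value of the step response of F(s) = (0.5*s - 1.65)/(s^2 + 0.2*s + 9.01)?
FVT: lim_{t→∞} y(t) = lim_{s→0} s*Y(s) where Y(s) = F(s)/s.
= lim_{s→0} F(s) = F(0) = num(0)/den(0) = -1.65/9.01 = -0.1831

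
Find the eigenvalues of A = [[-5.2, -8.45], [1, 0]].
Eigenvalues solve det(λI - A) = 0.
Characteristic polynomial: λ^2 + 5.2*λ + 8.45 = 0.
Roots: -2.6 + 1.3j, -2.6 - 1.3j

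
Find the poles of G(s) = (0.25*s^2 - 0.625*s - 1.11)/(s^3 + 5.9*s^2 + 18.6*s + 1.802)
Set denominator = 0: s^3 + 5.9*s^2 + 18.6*s + 1.802 = (s + 0.1)(s^2 + 5.8*s + 18.02) = 0 → Poles: -0.1, -2.9 + 3.1j, -2.9 - 3.1j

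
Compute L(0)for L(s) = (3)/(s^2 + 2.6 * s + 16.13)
DC gain = L(0) = num(0)/den(0) = 3/16.13 = 0.186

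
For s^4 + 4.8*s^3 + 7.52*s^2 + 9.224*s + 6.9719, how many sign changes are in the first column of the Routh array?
Routh array:
s^4: [1, 7.52, 6.9719]; s^3: [4.8, 9.224]; s^2: [5.59833, 6.9719]; s^1: [3.24631]; s^0: [6.9719]
First column: [1, 4.8, 5.59833, 3.24631, 6.9719]. Sign changes = 0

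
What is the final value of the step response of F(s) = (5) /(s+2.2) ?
FVT: lim_{t→∞} y(t) = lim_{s→0} s*Y(s) where Y(s) = F(s)/s.
= lim_{s→0} F(s) = F(0) = num(0)/den(0) = 5/2.2 = 2.273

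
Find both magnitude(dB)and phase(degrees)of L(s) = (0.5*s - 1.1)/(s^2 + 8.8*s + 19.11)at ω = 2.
Substitute s = j*2: L(j2) = 0.00181946 + 0.064062j.
|L| = 20*log₁₀(sqrt(Re²+Im²)) = -23.86 dB.
∠L = atan2(Im, Re) = 88.37°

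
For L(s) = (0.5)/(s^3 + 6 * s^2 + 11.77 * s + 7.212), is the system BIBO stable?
Denominator: s^3 + 6*s^2 + 11.77*s + 7.212 = (s + 1.2)(s^2 + 4.8*s + 6.01). Poles: -1.2, -2.4 + 0.5j, -2.4 - 0.5j. All Re(p)<0: Yes (stable)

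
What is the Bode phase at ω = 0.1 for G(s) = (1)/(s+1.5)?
Substitute s = j*0.1: G(j0.1) = 0.663717 - 0.0442478j.
∠G(j0.1) = atan2(Im, Re) = atan2(-0.0442478, 0.663717) = -3.81°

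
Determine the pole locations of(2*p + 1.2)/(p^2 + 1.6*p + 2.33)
Set denominator = 0: p^2 + 1.6*p + 2.33 = 0 → Poles: -0.8 + 1.3j, -0.8 - 1.3j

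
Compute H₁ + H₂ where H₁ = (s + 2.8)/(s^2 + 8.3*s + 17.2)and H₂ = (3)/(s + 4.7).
Parallel: H = H₁ + H₂ = (n₁·d₂ + n₂·d₁)/(d₁·d₂).
n₁·d₂ = s^2 + 7.5*s + 13.16. n₂·d₁ = 3*s^2 + 24.9*s + 51.6. Sum = 4*s^2 + 32.4*s + 64.76. d₁·d₂ = s^3 + 13*s^2 + 56.21*s + 80.84.
H(s) = (4*s^2 + 32.4*s + 64.76)/(s^3 + 13*s^2 + 56.21*s + 80.84)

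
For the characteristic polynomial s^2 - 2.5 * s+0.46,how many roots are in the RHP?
s^2 - 2.5*s + 0.46 = (s - 0.2)(s - 2.3). Poles: 0.2, 2.3. RHP poles (Re>0): 2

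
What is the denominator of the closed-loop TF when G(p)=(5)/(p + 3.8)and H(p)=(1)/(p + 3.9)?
Characteristic poly = G_den * H_den + G_num * H_num = (p^2 + 7.7*p + 14.82) + (5) = p^2 + 7.7*p + 19.82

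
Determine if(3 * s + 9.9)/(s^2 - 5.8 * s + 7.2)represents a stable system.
Denominator: s^2 - 5.8*s + 7.2 = (s - 4)(s - 1.8). Poles: 1.8, 4. All Re(p)<0: No (unstable)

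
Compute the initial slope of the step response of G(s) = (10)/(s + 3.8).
IVT: y'(0⁺) = lim_{s→∞} s²·Y(s) = lim_{s→∞} s·G(s).
deg(num) = 0, deg(den) = 1, relative degree = 1, so s·G(s) → (leading num)/(leading den) = 10/1 = 10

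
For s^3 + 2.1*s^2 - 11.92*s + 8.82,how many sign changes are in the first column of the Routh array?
Routh array:
s^3: [1, -11.92]; s^2: [2.1, 8.82]; s^1: [-16.12]; s^0: [8.82]
First column: [1, 2.1, -16.12, 8.82]. Sign changes = 2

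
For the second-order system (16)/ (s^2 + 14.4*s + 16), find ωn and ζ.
Standard form: ωn²/(s²+2ζωn·s+ωn²).
const=16=ωn² → ωn=4, s coeff=14.4=2ζωn → ζ=1.8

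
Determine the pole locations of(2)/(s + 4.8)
Set denominator = 0: s + 4.8 = 0 → Poles: -4.8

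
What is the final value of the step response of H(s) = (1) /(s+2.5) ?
FVT: lim_{t→∞} y(t) = lim_{s→0} s*Y(s) where Y(s) = H(s)/s.
= lim_{s→0} H(s) = H(0) = num(0)/den(0) = 1/2.5 = 0.4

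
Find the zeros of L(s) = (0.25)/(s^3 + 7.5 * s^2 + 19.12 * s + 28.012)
Numerator is a nonzero constant (0.25) → Zeros: none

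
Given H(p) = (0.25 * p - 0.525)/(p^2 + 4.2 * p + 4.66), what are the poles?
Set denominator = 0: p^2 + 4.2*p + 4.66 = 0 → Poles: -2.1 + 0.5j, -2.1 - 0.5j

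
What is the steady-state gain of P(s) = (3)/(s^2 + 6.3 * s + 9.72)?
DC gain = P(0) = num(0)/den(0) = 3/9.72 = 0.3086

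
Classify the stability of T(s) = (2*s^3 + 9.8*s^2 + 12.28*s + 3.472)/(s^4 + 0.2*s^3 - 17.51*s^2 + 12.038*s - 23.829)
Denominator: s^4 + 0.2*s^3 - 17.51*s^2 + 12.038*s - 23.829 = (s - 3.9)(s + 4.7)(s^2 - 0.6*s + 1.3). Poles: -4.7, 0.3 + 1.1j, 0.3 - 1.1j, 3.9. Unstable (3 pole(s) in RHP)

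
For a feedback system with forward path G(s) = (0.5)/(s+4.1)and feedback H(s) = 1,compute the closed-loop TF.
Closed-loop T = G/(1+GH).
Numerator: G_num * H_den = 0.5.
Denominator: G_den * H_den + G_num * H_num = (s + 4.1) + (0.5) = s + 4.6.
T(s) = (0.5)/(s + 4.6)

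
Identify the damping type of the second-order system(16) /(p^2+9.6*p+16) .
Standard form: ωn²/(p²+2ζωn·p+ωn²) gives ωn=4, ζ=1.2.
Overdamped (ζ = 1.2 > 1)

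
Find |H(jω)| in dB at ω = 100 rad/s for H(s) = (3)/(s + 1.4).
Substitute s = j*100: H(j100) = 0.000419918 - 0.0299941j.
|H(j100)| = sqrt(Re² + Im²) = 0.03.
20*log₁₀(0.03) = -30.46 dB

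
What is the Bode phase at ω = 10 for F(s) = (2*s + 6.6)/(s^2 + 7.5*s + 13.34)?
Substitute s = j*10: F(j10) = 0.0706545 - 0.169639j.
∠F(j10) = atan2(Im, Re) = atan2(-0.169639, 0.0706545) = -67.39°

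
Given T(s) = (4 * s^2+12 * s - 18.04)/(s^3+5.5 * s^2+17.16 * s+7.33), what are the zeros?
Set numerator = 0: 4*s^2 + 12*s - 18.04 = 4*(s + 4.1)(s - 1.1) = 0 → Zeros: -4.1, 1.1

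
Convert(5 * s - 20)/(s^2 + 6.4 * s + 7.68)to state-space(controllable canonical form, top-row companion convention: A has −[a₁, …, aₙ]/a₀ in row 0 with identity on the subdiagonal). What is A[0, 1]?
Reachable canonical form for den = s^2 + 6.4*s + 7.68: top row of A = -[a₁,a₂,...,aₙ]/a₀, ones on the subdiagonal, zeros elsewhere.
A = [[-6.4, -7.68], [1, 0]].
A[0,1] = -7.68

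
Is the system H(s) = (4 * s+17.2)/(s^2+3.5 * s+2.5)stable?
Denominator: s^2 + 3.5*s + 2.5 = (s + 2.5)(s + 1). Poles: -1, -2.5. All Re(p)<0: Yes (stable)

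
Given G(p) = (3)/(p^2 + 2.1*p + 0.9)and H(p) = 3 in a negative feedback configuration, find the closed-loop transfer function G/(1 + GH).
Closed-loop T = G/(1+GH).
Numerator: G_num * H_den = 3.
Denominator: G_den * H_den + G_num * H_num = (p^2 + 2.1*p + 0.9) + (9) = p^2 + 2.1*p + 9.9.
T(p) = (3)/(p^2 + 2.1*p + 9.9)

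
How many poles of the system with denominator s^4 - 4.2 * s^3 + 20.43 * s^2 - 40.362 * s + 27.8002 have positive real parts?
s^4 - 4.2*s^3 + 20.43*s^2 - 40.362*s + 27.8002 = (s^2 - 1.6*s + 14.33)(s^2 - 2.6*s + 1.94). Poles: 0.8 + 3.7j, 0.8 - 3.7j, 1.3 + 0.5j, 1.3 - 0.5j. RHP poles (Re>0): 4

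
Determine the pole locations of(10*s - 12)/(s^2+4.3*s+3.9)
Set denominator = 0: s^2 + 4.3*s + 3.9 = (s + 1.3)(s + 3) = 0 → Poles: -1.3, -3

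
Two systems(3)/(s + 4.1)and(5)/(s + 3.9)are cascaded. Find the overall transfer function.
Series: H = H₁ · H₂ = (n₁·n₂)/(d₁·d₂).
Num: n₁·n₂ = 15. Den: d₁·d₂ = s^2 + 8*s + 15.99.
H(s) = (15)/(s^2 + 8*s + 15.99)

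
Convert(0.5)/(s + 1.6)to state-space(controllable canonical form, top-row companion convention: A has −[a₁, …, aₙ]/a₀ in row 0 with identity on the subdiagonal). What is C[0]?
Reachable canonical form: C = numerator coefficients (right-aligned, zero-padded to length n).
num = 0.5, C = [[0.5]].
C[0] = 0.5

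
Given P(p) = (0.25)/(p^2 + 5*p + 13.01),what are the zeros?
Numerator is a nonzero constant (0.25) → Zeros: none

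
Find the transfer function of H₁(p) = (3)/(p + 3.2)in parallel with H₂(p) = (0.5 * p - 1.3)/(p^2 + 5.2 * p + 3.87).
Parallel: H = H₁ + H₂ = (n₁·d₂ + n₂·d₁)/(d₁·d₂).
n₁·d₂ = 3*p^2 + 15.6*p + 11.61. n₂·d₁ = 0.5*p^2 + 0.3*p - 4.16. Sum = 3.5*p^2 + 15.9*p + 7.45. d₁·d₂ = p^3 + 8.4*p^2 + 20.51*p + 12.384.
H(p) = (3.5*p^2 + 15.9*p + 7.45)/(p^3 + 8.4*p^2 + 20.51*p + 12.384)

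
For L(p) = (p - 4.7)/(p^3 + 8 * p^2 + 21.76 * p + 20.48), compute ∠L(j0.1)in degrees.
Substitute p = j*0.1: L(j0.1) = -0.227286 + 0.0291346j.
∠L(j0.1) = atan2(Im, Re) = atan2(0.0291346, -0.227286) = 172.70°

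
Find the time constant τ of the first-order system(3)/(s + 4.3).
First-order system: τ = -1/pole. Pole = -4.3. τ = -1/(-4.3) = 0.2326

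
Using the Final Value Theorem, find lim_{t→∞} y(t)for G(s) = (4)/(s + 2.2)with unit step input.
FVT: lim_{t→∞} y(t) = lim_{s→0} s*Y(s) where Y(s) = G(s)/s.
= lim_{s→0} G(s) = G(0) = num(0)/den(0) = 4/2.2 = 1.818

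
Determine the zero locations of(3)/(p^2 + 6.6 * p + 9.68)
Numerator is a nonzero constant (3) → Zeros: none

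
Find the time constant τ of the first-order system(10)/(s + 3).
First-order system: τ = -1/pole. Pole = -3. τ = -1/(-3) = 0.3333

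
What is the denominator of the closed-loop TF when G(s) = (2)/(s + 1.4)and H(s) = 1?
Characteristic poly = G_den * H_den + G_num * H_num = (s + 1.4) + (2) = s + 3.4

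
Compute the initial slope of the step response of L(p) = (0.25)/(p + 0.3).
IVT: y'(0⁺) = lim_{p→∞} p²·Y(p) = lim_{p→∞} p·L(p).
deg(num) = 0, deg(den) = 1, relative degree = 1, so p·L(p) → (leading num)/(leading den) = 0.25/1 = 0.25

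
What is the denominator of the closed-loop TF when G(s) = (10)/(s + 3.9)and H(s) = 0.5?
Characteristic poly = G_den * H_den + G_num * H_num = (s + 3.9) + (5) = s + 8.9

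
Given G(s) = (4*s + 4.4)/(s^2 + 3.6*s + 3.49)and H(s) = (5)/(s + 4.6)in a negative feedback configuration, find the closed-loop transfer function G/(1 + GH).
Closed-loop T = G/(1+GH).
Numerator: G_num * H_den = 4*s^2 + 22.8*s + 20.24.
Denominator: G_den * H_den + G_num * H_num = (s^3 + 8.2*s^2 + 20.05*s + 16.054) + (20*s + 22) = s^3 + 8.2*s^2 + 40.05*s + 38.054.
T(s) = (4*s^2 + 22.8*s + 20.24)/(s^3 + 8.2*s^2 + 40.05*s + 38.054)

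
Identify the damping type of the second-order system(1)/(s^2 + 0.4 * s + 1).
Standard form: ωn²/(s²+2ζωn·s+ωn²) gives ωn=1, ζ=0.2.
Underdamped (ζ = 0.2 < 1)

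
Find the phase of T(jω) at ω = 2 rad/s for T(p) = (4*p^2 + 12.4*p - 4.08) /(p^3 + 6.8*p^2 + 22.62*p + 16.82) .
Substitute p = j*2: T(j2) = 0.757401 + 0.328093j.
∠T(j2) = atan2(Im, Re) = atan2(0.328093, 0.757401) = 23.42°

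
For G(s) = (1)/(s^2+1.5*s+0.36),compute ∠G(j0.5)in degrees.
Substitute s = j*0.5: G(j0.5) = 0.191438 - 1.30526j.
∠G(j0.5) = atan2(Im, Re) = atan2(-1.30526, 0.191438) = -81.66°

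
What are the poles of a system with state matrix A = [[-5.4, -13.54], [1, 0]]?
Eigenvalues solve det(λI - A) = 0.
Characteristic polynomial: λ^2 + 5.4*λ + 13.54 = 0.
Roots: -2.7 + 2.5j, -2.7 - 2.5j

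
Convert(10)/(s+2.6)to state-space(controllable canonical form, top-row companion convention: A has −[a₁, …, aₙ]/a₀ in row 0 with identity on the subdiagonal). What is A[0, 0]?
Reachable canonical form for den = s + 2.6: top row of A = -[a₁,a₂,...,aₙ]/a₀, ones on the subdiagonal, zeros elsewhere.
A = [[-2.6]].
A[0,0] = -2.6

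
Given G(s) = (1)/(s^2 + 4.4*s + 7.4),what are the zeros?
Numerator is a nonzero constant (1) → Zeros: none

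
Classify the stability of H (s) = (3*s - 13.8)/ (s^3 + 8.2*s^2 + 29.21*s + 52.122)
Denominator: s^3 + 8.2*s^2 + 29.21*s + 52.122 = (s + 4.2)(s^2 + 4*s + 12.41). Poles: -2 + 2.9j, -2 - 2.9j, -4.2. Stable (all poles in LHP)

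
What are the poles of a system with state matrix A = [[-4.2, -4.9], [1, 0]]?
Eigenvalues solve det(λI - A) = 0.
Characteristic polynomial: λ^2 + 4.2*λ + 4.9 = 0.
Roots: -2.1 + 0.7j, -2.1 - 0.7j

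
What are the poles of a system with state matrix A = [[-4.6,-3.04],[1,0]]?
Eigenvalues solve det(λI - A) = 0.
Characteristic polynomial: λ^2 + 4.6*λ + 3.04 = 0.
Factor: (λ + 3.8)(λ + 0.8) = 0.
Roots: -0.8, -3.8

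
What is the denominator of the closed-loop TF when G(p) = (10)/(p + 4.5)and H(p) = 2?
Characteristic poly = G_den * H_den + G_num * H_num = (p + 4.5) + (20) = p + 24.5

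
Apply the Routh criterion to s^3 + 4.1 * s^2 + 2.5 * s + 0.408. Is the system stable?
Routh array:
s^3: [1, 2.5]; s^2: [4.1, 0.408]; s^1: [2.40049]; s^0: [0.408]
First column: [1, 4.1, 2.40049, 0.408]. Sign changes = 0.
Yes, stable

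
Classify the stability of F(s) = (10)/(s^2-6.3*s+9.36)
Denominator: s^2 - 6.3*s + 9.36 = (s - 3.9)(s - 2.4). Poles: 2.4, 3.9. Unstable (2 pole(s) in RHP)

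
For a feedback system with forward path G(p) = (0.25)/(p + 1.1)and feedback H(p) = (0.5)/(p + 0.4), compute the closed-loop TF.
Closed-loop T = G/(1+GH).
Numerator: G_num * H_den = 0.25*p + 0.1.
Denominator: G_den * H_den + G_num * H_num = (p^2 + 1.5*p + 0.44) + (0.125) = p^2 + 1.5*p + 0.565.
T(p) = (0.25*p + 0.1)/(p^2 + 1.5*p + 0.565)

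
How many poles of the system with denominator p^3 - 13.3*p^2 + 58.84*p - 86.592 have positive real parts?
p^3 - 13.3*p^2 + 58.84*p - 86.592 = (p - 4.8)(p - 4.4)(p - 4.1). Poles: 4.1, 4.4, 4.8. RHP poles (Re>0): 3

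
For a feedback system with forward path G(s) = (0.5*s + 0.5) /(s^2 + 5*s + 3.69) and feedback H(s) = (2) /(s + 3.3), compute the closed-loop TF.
Closed-loop T = G/(1+GH).
Numerator: G_num * H_den = 0.5*s^2 + 2.15*s + 1.65.
Denominator: G_den * H_den + G_num * H_num = (s^3 + 8.3*s^2 + 20.19*s + 12.177) + (s + 1) = s^3 + 8.3*s^2 + 21.19*s + 13.177.
T(s) = (0.5*s^2 + 2.15*s + 1.65)/(s^3 + 8.3*s^2 + 21.19*s + 13.177)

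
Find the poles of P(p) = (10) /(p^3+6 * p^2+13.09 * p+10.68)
Set denominator = 0: p^3 + 6*p^2 + 13.09*p + 10.68 = (p + 2.4)(p^2 + 3.6*p + 4.45) = 0 → Poles: -1.8 + 1.1j, -1.8 - 1.1j, -2.4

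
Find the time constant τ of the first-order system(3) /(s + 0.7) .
First-order system: τ = -1/pole. Pole = -0.7. τ = -1/(-0.7) = 1.429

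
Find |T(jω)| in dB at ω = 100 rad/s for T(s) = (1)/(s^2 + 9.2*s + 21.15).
Substitute s = j*100: T(j100) = -9.93673e-05 - 9.16117e-06j.
|T(j100)| = sqrt(Re² + Im²) = 9.979e-05.
20*log₁₀(9.979e-05) = -80.02 dB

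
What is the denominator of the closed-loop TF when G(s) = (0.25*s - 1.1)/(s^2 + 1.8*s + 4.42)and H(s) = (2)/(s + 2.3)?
Characteristic poly = G_den * H_den + G_num * H_num = (s^3 + 4.1*s^2 + 8.56*s + 10.166) + (0.5*s - 2.2) = s^3 + 4.1*s^2 + 9.06*s + 7.966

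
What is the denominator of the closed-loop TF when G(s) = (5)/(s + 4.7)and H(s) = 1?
Characteristic poly = G_den * H_den + G_num * H_num = (s + 4.7) + (5) = s + 9.7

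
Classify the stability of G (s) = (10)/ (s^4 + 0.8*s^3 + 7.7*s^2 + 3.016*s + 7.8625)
Denominator: s^4 + 0.8*s^3 + 7.7*s^2 + 3.016*s + 7.8625 = (s^2 + 0.4*s + 6.29)(s^2 + 0.4*s + 1.25). Poles: -0.2 + 1.1j, -0.2 + 2.5j, -0.2 - 1.1j, -0.2 - 2.5j. Stable (all poles in LHP)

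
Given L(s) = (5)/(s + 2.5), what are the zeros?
Numerator is a nonzero constant (5) → Zeros: none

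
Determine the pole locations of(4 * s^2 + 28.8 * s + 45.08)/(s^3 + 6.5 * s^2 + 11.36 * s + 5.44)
Set denominator = 0: s^3 + 6.5*s^2 + 11.36*s + 5.44 = (s + 1.7)(s + 0.8)(s + 4) = 0 → Poles: -0.8, -1.7, -4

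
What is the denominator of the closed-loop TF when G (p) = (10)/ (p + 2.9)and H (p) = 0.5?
Characteristic poly = G_den * H_den + G_num * H_num = (p + 2.9) + (5) = p + 7.9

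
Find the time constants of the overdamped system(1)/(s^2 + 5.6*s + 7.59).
Overdamped: real poles at -3.3, -2.3. τ = -1/pole → τ₁ = 0.303, τ₂ = 0.4348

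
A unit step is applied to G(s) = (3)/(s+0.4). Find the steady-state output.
FVT: lim_{t→∞} y(t) = lim_{s→0} s*Y(s) where Y(s) = G(s)/s.
= lim_{s→0} G(s) = G(0) = num(0)/den(0) = 3/0.4 = 7.5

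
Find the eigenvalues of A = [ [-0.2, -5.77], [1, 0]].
Eigenvalues solve det(λI - A) = 0.
Characteristic polynomial: λ^2 + 0.2*λ + 5.77 = 0.
Roots: -0.1 + 2.4j, -0.1 - 2.4j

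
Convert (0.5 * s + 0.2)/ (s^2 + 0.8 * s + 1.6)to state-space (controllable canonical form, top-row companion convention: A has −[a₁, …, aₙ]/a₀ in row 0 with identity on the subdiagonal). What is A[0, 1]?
Reachable canonical form for den = s^2 + 0.8*s + 1.6: top row of A = -[a₁,a₂,...,aₙ]/a₀, ones on the subdiagonal, zeros elsewhere.
A = [[-0.8, -1.6], [1, 0]].
A[0,1] = -1.6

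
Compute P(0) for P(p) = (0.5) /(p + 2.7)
DC gain = P(0) = num(0)/den(0) = 0.5/2.7 = 0.1852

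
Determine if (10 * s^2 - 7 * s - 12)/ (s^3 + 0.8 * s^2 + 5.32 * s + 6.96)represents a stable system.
Denominator: s^3 + 0.8*s^2 + 5.32*s + 6.96 = (s + 1.2)(s^2 - 0.4*s + 5.8). Poles: -1.2, 0.2 + 2.4j, 0.2 - 2.4j. All Re(p)<0: No (unstable)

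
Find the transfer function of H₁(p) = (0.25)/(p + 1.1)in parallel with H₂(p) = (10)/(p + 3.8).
Parallel: H = H₁ + H₂ = (n₁·d₂ + n₂·d₁)/(d₁·d₂).
n₁·d₂ = 0.25*p + 0.95. n₂·d₁ = 10*p + 11. Sum = 10.25*p + 11.95. d₁·d₂ = p^2 + 4.9*p + 4.18.
H(p) = (10.25*p + 11.95)/(p^2 + 4.9*p + 4.18)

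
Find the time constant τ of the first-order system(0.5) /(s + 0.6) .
First-order system: τ = -1/pole. Pole = -0.6. τ = -1/(-0.6) = 1.667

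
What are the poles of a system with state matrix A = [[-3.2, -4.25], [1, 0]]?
Eigenvalues solve det(λI - A) = 0.
Characteristic polynomial: λ^2 + 3.2*λ + 4.25 = 0.
Roots: -1.6 + 1.3j, -1.6 - 1.3j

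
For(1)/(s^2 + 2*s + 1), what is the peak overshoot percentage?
Standard form: ωn²/(s²+2ζωn·s+ωn²) → ωn = 1, ζ = 1.
ζ ≥ 1, so the response is non-oscillatory: peak overshoot = 0%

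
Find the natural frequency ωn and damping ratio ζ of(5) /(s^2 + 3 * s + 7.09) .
Underdamped: complex pole -1.5 + 2.2j. ωn = |pole| = 2.663, ζ = -Re(pole)/ωn = 0.5633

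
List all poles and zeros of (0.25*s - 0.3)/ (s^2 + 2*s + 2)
Set denominator = 0: s^2 + 2*s + 2 = 0 → Poles: -1 + 1j, -1 - 1j
Set numerator = 0: 0.25*s - 0.3 = 0 → Zeros: 1.2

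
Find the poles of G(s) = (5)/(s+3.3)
Set denominator = 0: s + 3.3 = 0 → Poles: -3.3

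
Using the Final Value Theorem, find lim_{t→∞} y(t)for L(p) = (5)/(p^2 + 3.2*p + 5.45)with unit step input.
FVT: lim_{t→∞} y(t) = lim_{p→0} p*Y(p) where Y(p) = L(p)/p.
= lim_{p→0} L(p) = L(0) = num(0)/den(0) = 5/5.45 = 0.9174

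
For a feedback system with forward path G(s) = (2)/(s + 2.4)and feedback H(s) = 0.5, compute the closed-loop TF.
Closed-loop T = G/(1+GH).
Numerator: G_num * H_den = 2.
Denominator: G_den * H_den + G_num * H_num = (s + 2.4) + (1) = s + 3.4.
T(s) = (2)/(s + 3.4)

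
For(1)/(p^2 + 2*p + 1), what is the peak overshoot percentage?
Standard form: ωn²/(p²+2ζωn·p+ωn²) → ωn = 1, ζ = 1.
ζ ≥ 1, so the response is non-oscillatory: peak overshoot = 0%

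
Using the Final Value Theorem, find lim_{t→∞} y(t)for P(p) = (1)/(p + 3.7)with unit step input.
FVT: lim_{t→∞} y(t) = lim_{p→0} p*Y(p) where Y(p) = P(p)/p.
= lim_{p→0} P(p) = P(0) = num(0)/den(0) = 1/3.7 = 0.2703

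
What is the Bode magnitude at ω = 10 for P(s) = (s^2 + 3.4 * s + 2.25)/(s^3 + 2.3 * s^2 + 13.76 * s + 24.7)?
Substitute s = j*10: P(j10) = -0.0117747 - 0.11615j.
|P(j10)| = sqrt(Re² + Im²) = 0.1167.
20*log₁₀(0.1167) = -18.66 dB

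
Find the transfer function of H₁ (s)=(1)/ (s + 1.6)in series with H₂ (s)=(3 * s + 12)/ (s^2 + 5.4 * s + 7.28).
Series: H = H₁ · H₂ = (n₁·n₂)/(d₁·d₂).
Num: n₁·n₂ = 3*s + 12. Den: d₁·d₂ = s^3 + 7*s^2 + 15.92*s + 11.648.
H(s) = (3*s + 12)/(s^3 + 7*s^2 + 15.92*s + 11.648)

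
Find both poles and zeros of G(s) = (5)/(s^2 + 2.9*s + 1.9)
Set denominator = 0: s^2 + 2.9*s + 1.9 = (s + 1.9)(s + 1) = 0 → Poles: -1, -1.9
Numerator is a nonzero constant (5) → Zeros: none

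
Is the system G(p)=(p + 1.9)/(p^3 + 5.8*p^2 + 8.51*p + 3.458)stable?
Denominator: p^3 + 5.8*p^2 + 8.51*p + 3.458 = (p + 0.7)(p + 1.3)(p + 3.8). Poles: -0.7, -1.3, -3.8. All Re(p)<0: Yes (stable)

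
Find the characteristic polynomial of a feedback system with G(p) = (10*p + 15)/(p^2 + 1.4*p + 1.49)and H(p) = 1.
Characteristic poly = G_den * H_den + G_num * H_num = (p^2 + 1.4*p + 1.49) + (10*p + 15) = p^2 + 11.4*p + 16.49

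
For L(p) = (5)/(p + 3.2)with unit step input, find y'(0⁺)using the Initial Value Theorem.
IVT: y'(0⁺) = lim_{p→∞} p²·Y(p) = lim_{p→∞} p·L(p).
deg(num) = 0, deg(den) = 1, relative degree = 1, so p·L(p) → (leading num)/(leading den) = 5/1 = 5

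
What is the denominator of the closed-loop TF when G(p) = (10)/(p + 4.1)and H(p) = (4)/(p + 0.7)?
Characteristic poly = G_den * H_den + G_num * H_num = (p^2 + 4.8*p + 2.87) + (40) = p^2 + 4.8*p + 42.87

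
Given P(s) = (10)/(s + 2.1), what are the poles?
Set denominator = 0: s + 2.1 = 0 → Poles: -2.1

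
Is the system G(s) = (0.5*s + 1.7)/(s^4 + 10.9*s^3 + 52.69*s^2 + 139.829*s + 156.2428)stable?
Denominator: s^4 + 10.9*s^3 + 52.69*s^2 + 139.829*s + 156.2428 = (s + 2.8)(s + 4.1)(s^2 + 4*s + 13.61). Poles: -2 + 3.1j, -2 - 3.1j, -2.8, -4.1. All Re(p)<0: Yes (stable)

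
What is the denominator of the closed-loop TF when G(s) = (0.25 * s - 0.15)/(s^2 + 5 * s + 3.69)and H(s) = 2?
Characteristic poly = G_den * H_den + G_num * H_num = (s^2 + 5*s + 3.69) + (0.5*s - 0.3) = s^2 + 5.5*s + 3.39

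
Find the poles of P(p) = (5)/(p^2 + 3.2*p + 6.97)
Set denominator = 0: p^2 + 3.2*p + 6.97 = 0 → Poles: -1.6 + 2.1j, -1.6 - 2.1j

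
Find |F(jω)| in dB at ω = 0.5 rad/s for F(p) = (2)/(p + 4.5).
Substitute p = j*0.5: F(j0.5) = 0.439024 - 0.0487805j.
|F(j0.5)| = sqrt(Re² + Im²) = 0.4417.
20*log₁₀(0.4417) = -7.10 dB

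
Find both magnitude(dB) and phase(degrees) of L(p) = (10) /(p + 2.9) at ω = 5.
Substitute p = j*5: L(j5) = 0.868004 - 1.49656j.
|L| = 20*log₁₀(sqrt(Re²+Im²)) = 4.76 dB.
∠L = atan2(Im, Re) = -59.89°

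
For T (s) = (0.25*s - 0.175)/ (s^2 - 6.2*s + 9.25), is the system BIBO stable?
Denominator: s^2 - 6.2*s + 9.25 = (s - 2.5)(s - 3.7). Poles: 2.5, 3.7. All Re(p)<0: No (unstable)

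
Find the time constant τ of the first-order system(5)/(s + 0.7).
First-order system: τ = -1/pole. Pole = -0.7. τ = -1/(-0.7) = 1.429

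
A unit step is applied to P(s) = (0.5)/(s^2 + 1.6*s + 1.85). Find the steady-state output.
FVT: lim_{t→∞} y(t) = lim_{s→0} s*Y(s) where Y(s) = P(s)/s.
= lim_{s→0} P(s) = P(0) = num(0)/den(0) = 0.5/1.85 = 0.2703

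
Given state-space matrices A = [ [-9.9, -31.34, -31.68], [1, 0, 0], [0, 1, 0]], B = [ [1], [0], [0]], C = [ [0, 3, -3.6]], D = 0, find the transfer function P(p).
P(p) = C(pI - A)⁻¹B + D.
Characteristic polynomial det(pI - A) = p^3 + 9.9*p^2 + 31.34*p + 31.68.
Numerator from C·adj(pI-A)·B + D·det(pI-A) = 3*p - 3.6.
P(p) = (3*p - 3.6)/(p^3 + 9.9*p^2 + 31.34*p + 31.68)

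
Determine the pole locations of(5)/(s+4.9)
Set denominator = 0: s + 4.9 = 0 → Poles: -4.9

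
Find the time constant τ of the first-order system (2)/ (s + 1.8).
First-order system: τ = -1/pole. Pole = -1.8. τ = -1/(-1.8) = 0.5556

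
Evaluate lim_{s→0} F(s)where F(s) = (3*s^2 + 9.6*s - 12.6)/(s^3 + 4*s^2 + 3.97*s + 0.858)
DC gain = F(0) = num(0)/den(0) = -12.6/0.858 = -14.69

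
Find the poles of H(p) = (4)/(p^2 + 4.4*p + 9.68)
Set denominator = 0: p^2 + 4.4*p + 9.68 = 0 → Poles: -2.2 + 2.2j, -2.2 - 2.2j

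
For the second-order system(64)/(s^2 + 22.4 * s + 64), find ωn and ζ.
Standard form: ωn²/(s²+2ζωn·s+ωn²).
const=64=ωn² → ωn=8, s coeff=22.4=2ζωn → ζ=1.4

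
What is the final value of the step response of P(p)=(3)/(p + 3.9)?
FVT: lim_{t→∞} y(t) = lim_{p→0} p*Y(p) where Y(p) = P(p)/p.
= lim_{p→0} P(p) = P(0) = num(0)/den(0) = 3/3.9 = 0.7692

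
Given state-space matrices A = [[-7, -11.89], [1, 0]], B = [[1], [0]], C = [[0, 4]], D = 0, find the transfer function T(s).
T(s) = C(sI - A)⁻¹B + D.
Characteristic polynomial det(sI - A) = s^2 + 7*s + 11.89.
Numerator from C·adj(sI-A)·B + D·det(sI-A) = 4.
T(s) = (4)/(s^2 + 7*s + 11.89)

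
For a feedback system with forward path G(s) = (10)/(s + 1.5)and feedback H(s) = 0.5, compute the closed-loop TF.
Closed-loop T = G/(1+GH).
Numerator: G_num * H_den = 10.
Denominator: G_den * H_den + G_num * H_num = (s + 1.5) + (5) = s + 6.5.
T(s) = (10)/(s + 6.5)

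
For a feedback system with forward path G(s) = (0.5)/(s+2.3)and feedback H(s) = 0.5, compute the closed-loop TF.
Closed-loop T = G/(1+GH).
Numerator: G_num * H_den = 0.5.
Denominator: G_den * H_den + G_num * H_num = (s + 2.3) + (0.25) = s + 2.55.
T(s) = (0.5)/(s + 2.55)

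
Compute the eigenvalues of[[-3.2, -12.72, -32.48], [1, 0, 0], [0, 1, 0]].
Eigenvalues solve det(λI - A) = 0.
Characteristic polynomial: λ^3 + 3.2*λ^2 + 12.72*λ + 32.48 = 0.
Factor: (λ + 2.8)(λ^2 + 0.4*λ + 11.6) = 0.
Roots: -0.2 + 3.4j, -0.2 - 3.4j, -2.8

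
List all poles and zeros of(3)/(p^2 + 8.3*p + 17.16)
Set denominator = 0: p^2 + 8.3*p + 17.16 = (p + 3.9)(p + 4.4) = 0 → Poles: -3.9, -4.4
Numerator is a nonzero constant (3) → Zeros: none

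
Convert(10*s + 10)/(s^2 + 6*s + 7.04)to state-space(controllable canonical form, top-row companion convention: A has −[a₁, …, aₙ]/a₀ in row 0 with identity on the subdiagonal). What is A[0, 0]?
Reachable canonical form for den = s^2 + 6*s + 7.04: top row of A = -[a₁,a₂,...,aₙ]/a₀, ones on the subdiagonal, zeros elsewhere.
A = [[-6, -7.04], [1, 0]].
A[0,0] = -6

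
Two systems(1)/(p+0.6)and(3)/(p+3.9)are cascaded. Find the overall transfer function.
Series: H = H₁ · H₂ = (n₁·n₂)/(d₁·d₂).
Num: n₁·n₂ = 3. Den: d₁·d₂ = p^2 + 4.5*p + 2.34.
H(p) = (3)/(p^2 + 4.5*p + 2.34)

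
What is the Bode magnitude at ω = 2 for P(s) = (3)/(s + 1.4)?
Substitute s = j*2: P(j2) = 0.704698 - 1.00671j.
|P(j2)| = sqrt(Re² + Im²) = 1.229.
20*log₁₀(1.229) = 1.79 dB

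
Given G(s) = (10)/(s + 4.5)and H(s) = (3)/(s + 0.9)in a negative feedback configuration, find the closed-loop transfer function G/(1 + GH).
Closed-loop T = G/(1+GH).
Numerator: G_num * H_den = 10*s + 9.
Denominator: G_den * H_den + G_num * H_num = (s^2 + 5.4*s + 4.05) + (30) = s^2 + 5.4*s + 34.05.
T(s) = (10*s + 9)/(s^2 + 5.4*s + 34.05)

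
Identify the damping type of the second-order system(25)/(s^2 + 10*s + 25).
Standard form: ωn²/(s²+2ζωn·s+ωn²) gives ωn=5, ζ=1.
Critically damped (ζ = 1)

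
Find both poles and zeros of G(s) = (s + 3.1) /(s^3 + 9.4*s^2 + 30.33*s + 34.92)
Set denominator = 0: s^3 + 9.4*s^2 + 30.33*s + 34.92 = (s + 4)(s^2 + 5.4*s + 8.73) = 0 → Poles: -2.7 + 1.2j, -2.7 - 1.2j, -4
Set numerator = 0: s + 3.1 = 0 → Zeros: -3.1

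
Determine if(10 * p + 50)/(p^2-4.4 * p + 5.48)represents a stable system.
Denominator: p^2 - 4.4*p + 5.48. Poles: 2.2 + 0.8j, 2.2 - 0.8j. All Re(p)<0: No (unstable)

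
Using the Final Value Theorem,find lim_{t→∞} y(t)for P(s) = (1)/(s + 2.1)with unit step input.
FVT: lim_{t→∞} y(t) = lim_{s→0} s*Y(s) where Y(s) = P(s)/s.
= lim_{s→0} P(s) = P(0) = num(0)/den(0) = 1/2.1 = 0.4762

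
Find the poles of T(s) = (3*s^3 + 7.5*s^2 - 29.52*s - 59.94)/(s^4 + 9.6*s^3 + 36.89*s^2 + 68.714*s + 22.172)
Set denominator = 0: s^4 + 9.6*s^3 + 36.89*s^2 + 68.714*s + 22.172 = (s + 0.4)(s + 4.6)(s^2 + 4.6*s + 12.05) = 0 → Poles: -0.4, -2.3 + 2.6j, -2.3 - 2.6j, -4.6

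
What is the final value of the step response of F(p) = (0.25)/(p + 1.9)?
FVT: lim_{t→∞} y(t) = lim_{p→0} p*Y(p) where Y(p) = F(p)/p.
= lim_{p→0} F(p) = F(0) = num(0)/den(0) = 0.25/1.9 = 0.1316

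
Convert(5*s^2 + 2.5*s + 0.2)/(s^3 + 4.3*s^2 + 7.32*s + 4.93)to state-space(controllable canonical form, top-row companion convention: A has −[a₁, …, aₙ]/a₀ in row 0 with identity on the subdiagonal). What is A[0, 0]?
Reachable canonical form for den = s^3 + 4.3*s^2 + 7.32*s + 4.93: top row of A = -[a₁,a₂,...,aₙ]/a₀, ones on the subdiagonal, zeros elsewhere.
A = [[-4.3, -7.32, -4.93], [1, 0, 0], [0, 1, 0]].
A[0,0] = -4.3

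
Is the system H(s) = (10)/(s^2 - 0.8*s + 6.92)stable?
Denominator: s^2 - 0.8*s + 6.92. Poles: 0.4 + 2.6j, 0.4 - 2.6j. All Re(p)<0: No (unstable)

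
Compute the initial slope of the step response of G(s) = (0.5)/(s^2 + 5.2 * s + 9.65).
IVT: y'(0⁺) = lim_{s→∞} s²·Y(s) = lim_{s→∞} s·G(s).
deg(num) = 0, deg(den) = 2, relative degree = 2 ≥ 2, so s·G(s) → 0. Initial slope = 0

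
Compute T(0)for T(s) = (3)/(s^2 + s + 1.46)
DC gain = T(0) = num(0)/den(0) = 3/1.46 = 2.055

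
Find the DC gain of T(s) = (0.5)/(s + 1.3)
DC gain = T(0) = num(0)/den(0) = 0.5/1.3 = 0.3846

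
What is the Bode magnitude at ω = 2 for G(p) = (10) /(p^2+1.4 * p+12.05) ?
Substitute p = j*2: G(j2) = 1.10817 - 0.385449j.
|G(j2)| = sqrt(Re² + Im²) = 1.173.
20*log₁₀(1.173) = 1.39 dB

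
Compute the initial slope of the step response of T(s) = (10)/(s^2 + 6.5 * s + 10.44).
IVT: y'(0⁺) = lim_{s→∞} s²·Y(s) = lim_{s→∞} s·T(s).
deg(num) = 0, deg(den) = 2, relative degree = 2 ≥ 2, so s·T(s) → 0. Initial slope = 0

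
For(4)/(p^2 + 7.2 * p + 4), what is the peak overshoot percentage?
Standard form: ωn²/(p²+2ζωn·p+ωn²) → ωn = 2, ζ = 1.8.
ζ ≥ 1, so the response is non-oscillatory: peak overshoot = 0%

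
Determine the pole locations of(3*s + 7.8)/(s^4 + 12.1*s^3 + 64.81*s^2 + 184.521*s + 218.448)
Set denominator = 0: s^4 + 12.1*s^3 + 64.81*s^2 + 184.521*s + 218.448 = (s + 3.2)(s + 4.1)(s^2 + 4.8*s + 16.65) = 0 → Poles: -2.4 + 3.3j, -2.4 - 3.3j, -3.2, -4.1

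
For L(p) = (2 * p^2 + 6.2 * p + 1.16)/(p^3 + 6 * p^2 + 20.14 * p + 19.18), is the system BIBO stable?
Denominator: p^3 + 6*p^2 + 20.14*p + 19.18 = (p + 1.4)(p^2 + 4.6*p + 13.7). Poles: -1.4, -2.3 + 2.9j, -2.3 - 2.9j. All Re(p)<0: Yes (stable)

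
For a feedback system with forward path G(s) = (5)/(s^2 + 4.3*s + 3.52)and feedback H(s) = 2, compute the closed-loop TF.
Closed-loop T = G/(1+GH).
Numerator: G_num * H_den = 5.
Denominator: G_den * H_den + G_num * H_num = (s^2 + 4.3*s + 3.52) + (10) = s^2 + 4.3*s + 13.52.
T(s) = (5)/(s^2 + 4.3*s + 13.52)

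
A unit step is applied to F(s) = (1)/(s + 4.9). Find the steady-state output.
FVT: lim_{t→∞} y(t) = lim_{s→0} s*Y(s) where Y(s) = F(s)/s.
= lim_{s→0} F(s) = F(0) = num(0)/den(0) = 1/4.9 = 0.2041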